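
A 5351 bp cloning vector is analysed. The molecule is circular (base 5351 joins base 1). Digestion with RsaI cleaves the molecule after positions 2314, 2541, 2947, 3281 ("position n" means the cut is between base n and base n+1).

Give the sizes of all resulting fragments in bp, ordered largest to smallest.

Circular molecule, 4 cuts → 4 fragments:
  2541 − 2314 = 227 bp
  2947 − 2541 = 406 bp
  3281 − 2947 = 334 bp
  wrap: 5351 − 3281 + 2314 = 4384 bp
Sorted largest to smallest: 4384, 406, 334, 227 bp.

4384, 406, 334, 227 bp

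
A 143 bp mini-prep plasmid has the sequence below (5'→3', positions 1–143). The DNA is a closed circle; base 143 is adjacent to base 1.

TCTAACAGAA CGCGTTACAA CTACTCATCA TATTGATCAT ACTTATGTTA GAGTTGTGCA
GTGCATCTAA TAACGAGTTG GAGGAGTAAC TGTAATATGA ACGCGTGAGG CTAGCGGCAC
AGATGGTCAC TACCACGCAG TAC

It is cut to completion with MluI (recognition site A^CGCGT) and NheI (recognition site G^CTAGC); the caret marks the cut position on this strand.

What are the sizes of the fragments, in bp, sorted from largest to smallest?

91, 43, 9 bp

MluI sites (ACGCGT) start at positions 10, 101.
MluI cuts after the first base of each site, so after positions 10, 101.
The NheI site (GCTAGC) starts at position 110.
NheI cuts after the first base of each site, so after position 110.
Combined cut positions: 10, 101, 110.
Circular molecule, 3 cuts → 3 fragments:
  11–101 → 91 bp
  102–110 → 9 bp
  111–143 then 1–10 → 33 + 10 = 43 bp
Sorted largest to smallest: 91, 43, 9 bp.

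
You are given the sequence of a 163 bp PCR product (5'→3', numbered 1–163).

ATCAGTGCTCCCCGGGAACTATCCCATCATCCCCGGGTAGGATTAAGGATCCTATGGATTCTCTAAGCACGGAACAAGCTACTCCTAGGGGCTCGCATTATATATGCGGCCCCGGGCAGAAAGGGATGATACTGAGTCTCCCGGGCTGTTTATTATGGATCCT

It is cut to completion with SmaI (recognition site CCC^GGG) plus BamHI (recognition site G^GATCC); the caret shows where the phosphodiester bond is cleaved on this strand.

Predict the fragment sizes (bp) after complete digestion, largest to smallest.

66, 29, 21, 15, 13, 13, 6 bp

SmaI sites (CCCGGG) start at positions 11, 32, 111, 140.
SmaI cuts after base 3 of each site, so after positions 13, 34, 113, 142.
BamHI sites (GGATCC) start at positions 47, 157.
BamHI cuts after the first base of each site, so after positions 47, 157.
Combined cut positions: 13, 34, 47, 113, 142, 157.
Linear molecule, 6 cuts → 7 fragments:
  1–13 → 13 bp
  14–34 → 21 bp
  35–47 → 13 bp
  48–113 → 66 bp
  114–142 → 29 bp
  143–157 → 15 bp
  158–163 → 6 bp
Sorted largest to smallest: 66, 29, 21, 15, 13, 13, 6 bp.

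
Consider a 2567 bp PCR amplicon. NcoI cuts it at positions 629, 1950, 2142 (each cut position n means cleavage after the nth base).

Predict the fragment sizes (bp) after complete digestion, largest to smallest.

1321, 629, 425, 192 bp

Linear molecule, 3 cuts → 4 fragments:
  629 − 0 = 629 bp
  1950 − 629 = 1321 bp
  2142 − 1950 = 192 bp
  2567 − 2142 = 425 bp
Sorted largest to smallest: 1321, 629, 425, 192 bp.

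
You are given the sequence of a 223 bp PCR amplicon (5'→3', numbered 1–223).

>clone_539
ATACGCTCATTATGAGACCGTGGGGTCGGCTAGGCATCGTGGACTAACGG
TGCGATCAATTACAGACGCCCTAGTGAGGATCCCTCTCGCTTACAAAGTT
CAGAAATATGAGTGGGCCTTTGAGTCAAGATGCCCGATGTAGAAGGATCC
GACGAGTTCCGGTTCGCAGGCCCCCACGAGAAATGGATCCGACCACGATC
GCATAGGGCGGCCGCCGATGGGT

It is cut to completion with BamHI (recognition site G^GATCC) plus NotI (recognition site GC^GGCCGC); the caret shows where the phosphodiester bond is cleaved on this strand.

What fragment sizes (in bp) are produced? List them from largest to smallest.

78, 67, 40, 24, 14 bp

BamHI sites (GGATCC) start at positions 78, 145, 185.
BamHI cuts after the first base of each site, so after positions 78, 145, 185.
The NotI site (GCGGCCGC) starts at position 208.
NotI cuts after base 2 of each site, so after position 209.
Combined cut positions: 78, 145, 185, 209.
Linear molecule, 4 cuts → 5 fragments:
  1–78 → 78 bp
  79–145 → 67 bp
  146–185 → 40 bp
  186–209 → 24 bp
  210–223 → 14 bp
Sorted largest to smallest: 78, 67, 40, 24, 14 bp.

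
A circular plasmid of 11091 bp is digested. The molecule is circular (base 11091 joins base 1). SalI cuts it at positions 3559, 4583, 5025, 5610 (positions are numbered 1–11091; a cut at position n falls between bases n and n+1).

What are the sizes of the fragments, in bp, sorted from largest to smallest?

9040, 1024, 585, 442 bp

Circular molecule, 4 cuts → 4 fragments:
  4583 − 3559 = 1024 bp
  5025 − 4583 = 442 bp
  5610 − 5025 = 585 bp
  wrap: 11091 − 5610 + 3559 = 9040 bp
Sorted largest to smallest: 9040, 1024, 585, 442 bp.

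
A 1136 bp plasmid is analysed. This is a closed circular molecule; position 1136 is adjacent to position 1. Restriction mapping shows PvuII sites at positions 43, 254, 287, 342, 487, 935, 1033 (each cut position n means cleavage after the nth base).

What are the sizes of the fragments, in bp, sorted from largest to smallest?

Circular molecule, 7 cuts → 7 fragments:
  254 − 43 = 211 bp
  287 − 254 = 33 bp
  342 − 287 = 55 bp
  487 − 342 = 145 bp
  935 − 487 = 448 bp
  1033 − 935 = 98 bp
  wrap: 1136 − 1033 + 43 = 146 bp
Sorted largest to smallest: 448, 211, 146, 145, 98, 55, 33 bp.

448, 211, 146, 145, 98, 55, 33 bp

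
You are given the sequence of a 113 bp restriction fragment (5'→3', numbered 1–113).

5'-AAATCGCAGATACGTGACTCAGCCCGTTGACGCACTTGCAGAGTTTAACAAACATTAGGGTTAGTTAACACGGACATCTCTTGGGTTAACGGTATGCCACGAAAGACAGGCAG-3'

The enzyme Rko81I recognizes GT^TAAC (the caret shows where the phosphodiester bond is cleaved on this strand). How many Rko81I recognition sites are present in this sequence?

GTTAAC occurs starting at positions 64, 85.
Rko81I cuts at 2 sites.

2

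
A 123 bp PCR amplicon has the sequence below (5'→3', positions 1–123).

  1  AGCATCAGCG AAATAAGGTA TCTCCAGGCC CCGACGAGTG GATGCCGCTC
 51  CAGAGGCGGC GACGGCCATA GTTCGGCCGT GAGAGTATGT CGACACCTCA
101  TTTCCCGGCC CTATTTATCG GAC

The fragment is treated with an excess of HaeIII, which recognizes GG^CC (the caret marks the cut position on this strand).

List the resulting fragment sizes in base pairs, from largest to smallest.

HaeIII sites (GGCC) start at positions 27, 64, 75, 107.
HaeIII cuts after base 2 of each site, so after positions 28, 65, 76, 108.
Linear molecule, 4 cuts → 5 fragments:
  1–28 → 28 bp
  29–65 → 37 bp
  66–76 → 11 bp
  77–108 → 32 bp
  109–123 → 15 bp
Sorted largest to smallest: 37, 32, 28, 15, 11 bp.

37, 32, 28, 15, 11 bp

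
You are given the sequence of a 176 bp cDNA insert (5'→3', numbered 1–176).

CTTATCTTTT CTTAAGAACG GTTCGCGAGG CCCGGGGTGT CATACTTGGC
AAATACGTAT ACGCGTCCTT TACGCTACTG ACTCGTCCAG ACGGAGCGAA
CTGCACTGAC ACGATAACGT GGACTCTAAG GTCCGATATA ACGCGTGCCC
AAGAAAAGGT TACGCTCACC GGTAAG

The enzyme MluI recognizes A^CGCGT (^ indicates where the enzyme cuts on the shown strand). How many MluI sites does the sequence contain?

ACGCGT occurs starting at positions 61, 141.
MluI cuts at 2 sites.

2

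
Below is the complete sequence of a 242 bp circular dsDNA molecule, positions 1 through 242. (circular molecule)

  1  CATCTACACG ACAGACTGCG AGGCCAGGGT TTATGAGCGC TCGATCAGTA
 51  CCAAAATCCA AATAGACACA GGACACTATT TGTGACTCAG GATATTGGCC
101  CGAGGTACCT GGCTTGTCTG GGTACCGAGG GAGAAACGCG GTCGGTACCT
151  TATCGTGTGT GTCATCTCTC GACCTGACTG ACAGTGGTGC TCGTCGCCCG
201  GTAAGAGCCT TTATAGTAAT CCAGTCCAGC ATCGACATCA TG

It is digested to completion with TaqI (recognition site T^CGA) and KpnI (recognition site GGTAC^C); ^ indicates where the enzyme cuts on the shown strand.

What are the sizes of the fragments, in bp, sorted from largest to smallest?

TaqI sites (TCGA) start at positions 41, 169, 232.
TaqI cuts after the first base of each site, so after positions 41, 169, 232.
KpnI sites (GGTACC) start at positions 104, 121, 144.
KpnI cuts after base 5 of each site (before the last base), so after positions 108, 125, 148.
Combined cut positions: 41, 108, 125, 148, 169, 232.
Circular molecule, 6 cuts → 6 fragments:
  42–108 → 67 bp
  109–125 → 17 bp
  126–148 → 23 bp
  149–169 → 21 bp
  170–232 → 63 bp
  233–242 then 1–41 → 10 + 41 = 51 bp
Sorted largest to smallest: 67, 63, 51, 23, 21, 17 bp.

67, 63, 51, 23, 21, 17 bp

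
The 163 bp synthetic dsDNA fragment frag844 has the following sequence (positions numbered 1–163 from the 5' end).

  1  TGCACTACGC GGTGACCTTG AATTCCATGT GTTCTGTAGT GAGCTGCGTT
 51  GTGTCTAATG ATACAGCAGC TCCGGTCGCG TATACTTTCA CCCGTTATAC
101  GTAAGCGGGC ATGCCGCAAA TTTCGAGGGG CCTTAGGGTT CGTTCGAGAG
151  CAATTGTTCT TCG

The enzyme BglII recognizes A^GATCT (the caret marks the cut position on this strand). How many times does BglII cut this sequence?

0

No occurrence of AGATCT is present in the sequence.
BglII does not cut: 0 sites.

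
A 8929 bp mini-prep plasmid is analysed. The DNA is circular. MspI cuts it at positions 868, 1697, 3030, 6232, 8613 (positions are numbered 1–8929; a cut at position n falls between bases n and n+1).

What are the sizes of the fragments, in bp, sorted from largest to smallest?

3202, 2381, 1333, 1184, 829 bp

Circular molecule, 5 cuts → 5 fragments:
  1697 − 868 = 829 bp
  3030 − 1697 = 1333 bp
  6232 − 3030 = 3202 bp
  8613 − 6232 = 2381 bp
  wrap: 8929 − 8613 + 868 = 1184 bp
Sorted largest to smallest: 3202, 2381, 1333, 1184, 829 bp.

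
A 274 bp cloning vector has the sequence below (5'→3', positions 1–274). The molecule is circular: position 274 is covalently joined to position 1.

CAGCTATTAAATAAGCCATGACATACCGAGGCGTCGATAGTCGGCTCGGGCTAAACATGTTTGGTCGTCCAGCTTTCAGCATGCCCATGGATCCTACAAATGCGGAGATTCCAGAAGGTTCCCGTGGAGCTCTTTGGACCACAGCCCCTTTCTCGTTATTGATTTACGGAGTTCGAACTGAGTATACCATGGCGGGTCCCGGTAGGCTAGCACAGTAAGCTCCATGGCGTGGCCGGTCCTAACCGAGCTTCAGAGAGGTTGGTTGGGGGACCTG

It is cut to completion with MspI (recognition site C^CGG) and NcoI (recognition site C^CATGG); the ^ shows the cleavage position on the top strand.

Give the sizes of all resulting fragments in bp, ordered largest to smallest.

MspI sites (CCGG) start at positions 199, 233.
MspI cuts after the first base of each site, so after positions 199, 233.
NcoI sites (CCATGG) start at positions 85, 187, 222.
NcoI cuts after the first base of each site, so after positions 85, 187, 222.
Combined cut positions: 85, 187, 199, 222, 233.
Circular molecule, 5 cuts → 5 fragments:
  86–187 → 102 bp
  188–199 → 12 bp
  200–222 → 23 bp
  223–233 → 11 bp
  234–274 then 1–85 → 41 + 85 = 126 bp
Sorted largest to smallest: 126, 102, 23, 12, 11 bp.

126, 102, 23, 12, 11 bp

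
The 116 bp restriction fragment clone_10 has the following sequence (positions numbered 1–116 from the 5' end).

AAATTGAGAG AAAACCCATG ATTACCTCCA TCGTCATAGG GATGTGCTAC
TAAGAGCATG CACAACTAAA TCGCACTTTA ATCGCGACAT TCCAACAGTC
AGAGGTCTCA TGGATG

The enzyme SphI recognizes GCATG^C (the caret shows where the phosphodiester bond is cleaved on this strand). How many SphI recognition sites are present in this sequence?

1

GCATGC occurs starting at position 56.
SphI cuts at 1 site.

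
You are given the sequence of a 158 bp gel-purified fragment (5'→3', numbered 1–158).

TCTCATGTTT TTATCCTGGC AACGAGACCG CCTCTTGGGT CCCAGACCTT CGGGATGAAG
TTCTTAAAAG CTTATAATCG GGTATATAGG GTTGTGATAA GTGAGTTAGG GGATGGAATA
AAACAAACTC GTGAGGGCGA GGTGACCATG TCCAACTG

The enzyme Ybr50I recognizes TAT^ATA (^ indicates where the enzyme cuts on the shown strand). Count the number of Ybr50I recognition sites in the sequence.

1

TATATA occurs starting at position 83.
Ybr50I cuts at 1 site.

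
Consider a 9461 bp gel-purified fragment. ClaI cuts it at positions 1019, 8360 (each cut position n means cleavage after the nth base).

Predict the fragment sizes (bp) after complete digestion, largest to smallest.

7341, 1101, 1019 bp

Linear molecule, 2 cuts → 3 fragments:
  1019 − 0 = 1019 bp
  8360 − 1019 = 7341 bp
  9461 − 8360 = 1101 bp
Sorted largest to smallest: 7341, 1101, 1019 bp.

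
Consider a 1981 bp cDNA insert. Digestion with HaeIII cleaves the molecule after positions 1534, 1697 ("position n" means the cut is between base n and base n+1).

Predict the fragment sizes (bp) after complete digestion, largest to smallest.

Linear molecule, 2 cuts → 3 fragments:
  1534 − 0 = 1534 bp
  1697 − 1534 = 163 bp
  1981 − 1697 = 284 bp
Sorted largest to smallest: 1534, 284, 163 bp.

1534, 284, 163 bp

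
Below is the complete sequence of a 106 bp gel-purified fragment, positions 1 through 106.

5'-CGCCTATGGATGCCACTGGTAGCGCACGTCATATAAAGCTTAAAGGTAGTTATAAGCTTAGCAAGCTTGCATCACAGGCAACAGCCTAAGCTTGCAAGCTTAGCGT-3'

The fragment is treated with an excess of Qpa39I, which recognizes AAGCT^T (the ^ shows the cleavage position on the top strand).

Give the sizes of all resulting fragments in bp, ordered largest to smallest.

40, 25, 18, 9, 8, 6 bp

Qpa39I sites (AAGCTT) start at positions 36, 54, 63, 88, 96.
Qpa39I cuts after base 5 of each site (before the last base), so after positions 40, 58, 67, 92, 100.
Linear molecule, 5 cuts → 6 fragments:
  1–40 → 40 bp
  41–58 → 18 bp
  59–67 → 9 bp
  68–92 → 25 bp
  93–100 → 8 bp
  101–106 → 6 bp
Sorted largest to smallest: 40, 25, 18, 9, 8, 6 bp.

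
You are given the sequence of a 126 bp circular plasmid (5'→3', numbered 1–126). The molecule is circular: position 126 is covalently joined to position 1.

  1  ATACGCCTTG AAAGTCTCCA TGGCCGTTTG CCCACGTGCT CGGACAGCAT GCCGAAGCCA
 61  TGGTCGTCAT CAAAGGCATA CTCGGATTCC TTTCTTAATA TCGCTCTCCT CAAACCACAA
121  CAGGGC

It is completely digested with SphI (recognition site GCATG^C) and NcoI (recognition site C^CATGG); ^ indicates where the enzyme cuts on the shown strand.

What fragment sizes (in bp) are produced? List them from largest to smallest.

The SphI site (GCATGC) starts at position 47.
SphI cuts after base 5 of each site (before the last base), so after position 51.
NcoI sites (CCATGG) start at positions 18, 58.
NcoI cuts after the first base of each site, so after positions 18, 58.
Combined cut positions: 18, 51, 58.
Circular molecule, 3 cuts → 3 fragments:
  19–51 → 33 bp
  52–58 → 7 bp
  59–126 then 1–18 → 68 + 18 = 86 bp
Sorted largest to smallest: 86, 33, 7 bp.

86, 33, 7 bp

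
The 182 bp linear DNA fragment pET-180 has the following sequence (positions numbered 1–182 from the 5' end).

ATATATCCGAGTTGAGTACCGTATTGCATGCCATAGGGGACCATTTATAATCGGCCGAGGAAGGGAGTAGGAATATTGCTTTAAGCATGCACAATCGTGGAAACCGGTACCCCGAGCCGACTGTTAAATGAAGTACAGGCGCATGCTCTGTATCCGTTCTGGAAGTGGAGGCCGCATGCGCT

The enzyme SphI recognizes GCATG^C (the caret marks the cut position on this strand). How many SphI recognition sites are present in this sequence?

GCATGC occurs starting at positions 26, 85, 141, 174.
SphI cuts at 4 sites.

4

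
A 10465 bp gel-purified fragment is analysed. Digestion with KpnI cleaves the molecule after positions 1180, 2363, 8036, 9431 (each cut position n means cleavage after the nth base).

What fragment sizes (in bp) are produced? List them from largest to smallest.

Linear molecule, 4 cuts → 5 fragments:
  1180 − 0 = 1180 bp
  2363 − 1180 = 1183 bp
  8036 − 2363 = 5673 bp
  9431 − 8036 = 1395 bp
  10465 − 9431 = 1034 bp
Sorted largest to smallest: 5673, 1395, 1183, 1180, 1034 bp.

5673, 1395, 1183, 1180, 1034 bp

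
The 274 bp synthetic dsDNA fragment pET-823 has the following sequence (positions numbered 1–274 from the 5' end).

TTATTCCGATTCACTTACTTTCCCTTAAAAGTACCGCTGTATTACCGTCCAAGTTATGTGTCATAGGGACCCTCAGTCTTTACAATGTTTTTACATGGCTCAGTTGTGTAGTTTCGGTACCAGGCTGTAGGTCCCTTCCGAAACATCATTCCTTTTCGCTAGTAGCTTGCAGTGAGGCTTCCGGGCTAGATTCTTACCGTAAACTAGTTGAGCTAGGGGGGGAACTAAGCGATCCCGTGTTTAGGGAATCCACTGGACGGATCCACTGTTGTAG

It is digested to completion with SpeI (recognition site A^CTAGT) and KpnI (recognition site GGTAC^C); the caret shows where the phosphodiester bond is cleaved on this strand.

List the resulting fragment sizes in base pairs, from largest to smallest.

The SpeI site (ACTAGT) starts at position 203.
SpeI cuts after the first base of each site, so after position 203.
The KpnI site (GGTACC) starts at position 116.
KpnI cuts after base 5 of each site (before the last base), so after position 120.
Combined cut positions: 120, 203.
Linear molecule, 2 cuts → 3 fragments:
  1–120 → 120 bp
  121–203 → 83 bp
  204–274 → 71 bp
Sorted largest to smallest: 120, 83, 71 bp.

120, 83, 71 bp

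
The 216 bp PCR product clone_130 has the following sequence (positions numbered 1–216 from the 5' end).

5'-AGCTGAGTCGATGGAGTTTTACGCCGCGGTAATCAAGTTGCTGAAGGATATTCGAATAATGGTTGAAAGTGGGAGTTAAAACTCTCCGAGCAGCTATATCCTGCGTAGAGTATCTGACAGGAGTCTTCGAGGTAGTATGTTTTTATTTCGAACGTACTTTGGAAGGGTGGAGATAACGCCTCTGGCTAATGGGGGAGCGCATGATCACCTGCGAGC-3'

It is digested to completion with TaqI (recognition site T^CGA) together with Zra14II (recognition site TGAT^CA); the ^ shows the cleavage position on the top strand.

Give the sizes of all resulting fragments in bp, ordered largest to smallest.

TaqI sites (TCGA) start at positions 8, 52, 127, 148.
TaqI cuts after the first base of each site, so after positions 8, 52, 127, 148.
The Zra14II site (TGATCA) starts at position 202.
Zra14II cuts after base 4 of each site, so after position 205.
Combined cut positions: 8, 52, 127, 148, 205.
Linear molecule, 5 cuts → 6 fragments:
  1–8 → 8 bp
  9–52 → 44 bp
  53–127 → 75 bp
  128–148 → 21 bp
  149–205 → 57 bp
  206–216 → 11 bp
Sorted largest to smallest: 75, 57, 44, 21, 11, 8 bp.

75, 57, 44, 21, 11, 8 bp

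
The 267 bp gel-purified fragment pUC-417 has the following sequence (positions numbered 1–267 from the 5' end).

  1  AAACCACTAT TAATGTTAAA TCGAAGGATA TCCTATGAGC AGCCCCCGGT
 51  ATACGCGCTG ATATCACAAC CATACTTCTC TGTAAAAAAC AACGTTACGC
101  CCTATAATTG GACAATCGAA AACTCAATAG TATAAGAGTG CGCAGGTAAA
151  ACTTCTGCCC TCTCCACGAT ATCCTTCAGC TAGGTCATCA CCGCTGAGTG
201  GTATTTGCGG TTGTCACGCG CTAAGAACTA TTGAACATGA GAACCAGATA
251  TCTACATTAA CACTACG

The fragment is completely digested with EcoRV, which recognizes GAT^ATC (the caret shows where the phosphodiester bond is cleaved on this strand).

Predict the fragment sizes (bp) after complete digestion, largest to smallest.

EcoRV sites (GATATC) start at positions 27, 60, 168, 247.
EcoRV cuts after base 3 of each site, so after positions 29, 62, 170, 249.
Linear molecule, 4 cuts → 5 fragments:
  1–29 → 29 bp
  30–62 → 33 bp
  63–170 → 108 bp
  171–249 → 79 bp
  250–267 → 18 bp
Sorted largest to smallest: 108, 79, 33, 29, 18 bp.

108, 79, 33, 29, 18 bp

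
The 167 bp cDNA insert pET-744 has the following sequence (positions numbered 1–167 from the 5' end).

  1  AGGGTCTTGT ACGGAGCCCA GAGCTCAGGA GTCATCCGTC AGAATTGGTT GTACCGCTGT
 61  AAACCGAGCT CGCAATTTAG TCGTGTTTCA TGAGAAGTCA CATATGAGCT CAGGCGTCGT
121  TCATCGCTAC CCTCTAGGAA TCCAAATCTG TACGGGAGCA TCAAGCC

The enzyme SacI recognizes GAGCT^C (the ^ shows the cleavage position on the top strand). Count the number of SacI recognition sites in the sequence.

GAGCTC occurs starting at positions 21, 66, 106.
SacI cuts at 3 sites.

3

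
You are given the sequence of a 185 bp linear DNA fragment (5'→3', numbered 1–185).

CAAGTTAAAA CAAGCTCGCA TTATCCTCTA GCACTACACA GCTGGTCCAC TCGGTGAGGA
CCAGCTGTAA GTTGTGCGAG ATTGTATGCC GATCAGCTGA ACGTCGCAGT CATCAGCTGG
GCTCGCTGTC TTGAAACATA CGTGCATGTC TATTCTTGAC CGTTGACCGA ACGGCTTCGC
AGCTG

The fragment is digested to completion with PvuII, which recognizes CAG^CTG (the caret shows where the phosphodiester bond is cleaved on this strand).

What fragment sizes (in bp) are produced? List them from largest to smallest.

PvuII sites (CAGCTG) start at positions 39, 62, 94, 114, 180.
PvuII cuts after base 3 of each site, so after positions 41, 64, 96, 116, 182.
Linear molecule, 5 cuts → 6 fragments:
  1–41 → 41 bp
  42–64 → 23 bp
  65–96 → 32 bp
  97–116 → 20 bp
  117–182 → 66 bp
  183–185 → 3 bp
Sorted largest to smallest: 66, 41, 32, 23, 20, 3 bp.

66, 41, 32, 23, 20, 3 bp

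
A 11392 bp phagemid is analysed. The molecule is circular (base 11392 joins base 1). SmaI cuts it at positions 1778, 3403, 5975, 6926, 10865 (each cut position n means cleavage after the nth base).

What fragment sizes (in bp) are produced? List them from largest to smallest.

Circular molecule, 5 cuts → 5 fragments:
  3403 − 1778 = 1625 bp
  5975 − 3403 = 2572 bp
  6926 − 5975 = 951 bp
  10865 − 6926 = 3939 bp
  wrap: 11392 − 10865 + 1778 = 2305 bp
Sorted largest to smallest: 3939, 2572, 2305, 1625, 951 bp.

3939, 2572, 2305, 1625, 951 bp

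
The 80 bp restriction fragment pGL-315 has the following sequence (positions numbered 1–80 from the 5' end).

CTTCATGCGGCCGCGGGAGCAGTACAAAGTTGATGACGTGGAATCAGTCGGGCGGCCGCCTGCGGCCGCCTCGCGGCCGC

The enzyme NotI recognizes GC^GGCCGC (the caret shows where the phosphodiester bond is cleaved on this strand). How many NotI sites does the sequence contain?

4

GCGGCCGC occurs starting at positions 7, 52, 62, 73.
NotI cuts at 4 sites.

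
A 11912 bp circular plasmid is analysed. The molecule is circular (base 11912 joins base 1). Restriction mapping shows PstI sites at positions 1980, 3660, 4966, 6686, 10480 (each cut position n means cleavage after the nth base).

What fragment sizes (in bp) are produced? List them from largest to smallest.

Circular molecule, 5 cuts → 5 fragments:
  3660 − 1980 = 1680 bp
  4966 − 3660 = 1306 bp
  6686 − 4966 = 1720 bp
  10480 − 6686 = 3794 bp
  wrap: 11912 − 10480 + 1980 = 3412 bp
Sorted largest to smallest: 3794, 3412, 1720, 1680, 1306 bp.

3794, 3412, 1720, 1680, 1306 bp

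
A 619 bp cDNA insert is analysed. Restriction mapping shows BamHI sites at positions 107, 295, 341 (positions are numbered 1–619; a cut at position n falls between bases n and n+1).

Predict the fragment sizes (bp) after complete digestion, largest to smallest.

Linear molecule, 3 cuts → 4 fragments:
  107 − 0 = 107 bp
  295 − 107 = 188 bp
  341 − 295 = 46 bp
  619 − 341 = 278 bp
Sorted largest to smallest: 278, 188, 107, 46 bp.

278, 188, 107, 46 bp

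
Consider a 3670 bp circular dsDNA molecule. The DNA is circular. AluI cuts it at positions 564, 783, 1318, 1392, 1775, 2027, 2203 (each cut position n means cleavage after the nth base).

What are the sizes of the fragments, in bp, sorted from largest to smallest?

Circular molecule, 7 cuts → 7 fragments:
  783 − 564 = 219 bp
  1318 − 783 = 535 bp
  1392 − 1318 = 74 bp
  1775 − 1392 = 383 bp
  2027 − 1775 = 252 bp
  2203 − 2027 = 176 bp
  wrap: 3670 − 2203 + 564 = 2031 bp
Sorted largest to smallest: 2031, 535, 383, 252, 219, 176, 74 bp.

2031, 535, 383, 252, 219, 176, 74 bp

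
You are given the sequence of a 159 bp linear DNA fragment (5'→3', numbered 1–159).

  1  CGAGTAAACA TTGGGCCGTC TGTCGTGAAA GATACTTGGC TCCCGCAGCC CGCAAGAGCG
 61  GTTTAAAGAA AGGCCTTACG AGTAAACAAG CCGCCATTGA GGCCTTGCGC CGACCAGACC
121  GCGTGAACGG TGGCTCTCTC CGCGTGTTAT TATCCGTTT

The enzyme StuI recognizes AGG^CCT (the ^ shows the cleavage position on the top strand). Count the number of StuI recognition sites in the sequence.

2

AGGCCT occurs starting at positions 71, 100.
StuI cuts at 2 sites.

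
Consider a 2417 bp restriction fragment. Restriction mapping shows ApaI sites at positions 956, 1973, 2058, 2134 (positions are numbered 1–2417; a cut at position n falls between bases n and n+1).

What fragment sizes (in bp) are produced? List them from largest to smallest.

1017, 956, 283, 85, 76 bp

Linear molecule, 4 cuts → 5 fragments:
  956 − 0 = 956 bp
  1973 − 956 = 1017 bp
  2058 − 1973 = 85 bp
  2134 − 2058 = 76 bp
  2417 − 2134 = 283 bp
Sorted largest to smallest: 1017, 956, 283, 85, 76 bp.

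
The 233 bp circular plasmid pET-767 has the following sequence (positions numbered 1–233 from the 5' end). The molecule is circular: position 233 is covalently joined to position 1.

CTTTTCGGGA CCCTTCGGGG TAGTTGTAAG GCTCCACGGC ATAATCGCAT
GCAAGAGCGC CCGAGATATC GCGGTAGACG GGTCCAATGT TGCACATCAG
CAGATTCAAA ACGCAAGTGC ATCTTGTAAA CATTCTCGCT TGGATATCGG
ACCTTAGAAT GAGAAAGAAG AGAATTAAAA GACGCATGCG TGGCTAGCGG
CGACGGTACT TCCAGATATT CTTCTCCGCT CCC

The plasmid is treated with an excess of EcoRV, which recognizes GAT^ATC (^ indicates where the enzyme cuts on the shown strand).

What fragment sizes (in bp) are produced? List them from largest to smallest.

155, 78 bp

EcoRV sites (GATATC) start at positions 65, 143.
EcoRV cuts after base 3 of each site, so after positions 67, 145.
Circular molecule, 2 cuts → 2 fragments:
  68–145 → 78 bp
  146–233 then 1–67 → 88 + 67 = 155 bp
Sorted largest to smallest: 155, 78 bp.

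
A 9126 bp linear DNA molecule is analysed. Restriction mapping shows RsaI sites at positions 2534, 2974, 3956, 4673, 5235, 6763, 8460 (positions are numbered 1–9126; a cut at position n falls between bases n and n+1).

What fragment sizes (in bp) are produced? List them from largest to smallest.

2534, 1697, 1528, 982, 717, 666, 562, 440 bp

Linear molecule, 7 cuts → 8 fragments:
  2534 − 0 = 2534 bp
  2974 − 2534 = 440 bp
  3956 − 2974 = 982 bp
  4673 − 3956 = 717 bp
  5235 − 4673 = 562 bp
  6763 − 5235 = 1528 bp
  8460 − 6763 = 1697 bp
  9126 − 8460 = 666 bp
Sorted largest to smallest: 2534, 1697, 1528, 982, 717, 666, 562, 440 bp.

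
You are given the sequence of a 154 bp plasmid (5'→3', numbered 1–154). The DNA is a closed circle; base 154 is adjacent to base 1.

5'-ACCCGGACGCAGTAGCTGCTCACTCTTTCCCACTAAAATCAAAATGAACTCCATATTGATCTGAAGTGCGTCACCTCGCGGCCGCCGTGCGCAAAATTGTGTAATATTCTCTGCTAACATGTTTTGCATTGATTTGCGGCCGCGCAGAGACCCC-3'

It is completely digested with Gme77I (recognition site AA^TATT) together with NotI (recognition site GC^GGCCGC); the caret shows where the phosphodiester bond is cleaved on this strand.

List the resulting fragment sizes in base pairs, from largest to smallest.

96, 33, 25 bp

The Gme77I site (AATATT) starts at position 103.
Gme77I cuts after base 2 of each site, so after position 104.
NotI sites (GCGGCCGC) start at positions 78, 136.
NotI cuts after base 2 of each site, so after positions 79, 137.
Combined cut positions: 79, 104, 137.
Circular molecule, 3 cuts → 3 fragments:
  80–104 → 25 bp
  105–137 → 33 bp
  138–154 then 1–79 → 17 + 79 = 96 bp
Sorted largest to smallest: 96, 33, 25 bp.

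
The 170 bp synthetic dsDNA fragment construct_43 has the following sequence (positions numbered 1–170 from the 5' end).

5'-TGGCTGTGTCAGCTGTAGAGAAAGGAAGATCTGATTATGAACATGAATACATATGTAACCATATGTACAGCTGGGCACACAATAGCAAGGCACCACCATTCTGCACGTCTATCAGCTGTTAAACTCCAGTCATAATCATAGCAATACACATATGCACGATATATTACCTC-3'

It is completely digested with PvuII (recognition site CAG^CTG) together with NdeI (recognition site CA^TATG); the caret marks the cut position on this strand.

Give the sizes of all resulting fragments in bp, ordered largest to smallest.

45, 39, 35, 20, 12, 10, 9 bp

PvuII sites (CAGCTG) start at positions 10, 68, 113.
PvuII cuts after base 3 of each site, so after positions 12, 70, 115.
NdeI sites (CATATG) start at positions 50, 60, 149.
NdeI cuts after base 2 of each site, so after positions 51, 61, 150.
Combined cut positions: 12, 51, 61, 70, 115, 150.
Linear molecule, 6 cuts → 7 fragments:
  1–12 → 12 bp
  13–51 → 39 bp
  52–61 → 10 bp
  62–70 → 9 bp
  71–115 → 45 bp
  116–150 → 35 bp
  151–170 → 20 bp
Sorted largest to smallest: 45, 39, 35, 20, 12, 10, 9 bp.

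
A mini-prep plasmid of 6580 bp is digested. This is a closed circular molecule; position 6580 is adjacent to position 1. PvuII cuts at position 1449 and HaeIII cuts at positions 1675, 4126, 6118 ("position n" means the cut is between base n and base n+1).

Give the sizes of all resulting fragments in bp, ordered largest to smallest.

2451, 1992, 1911, 226 bp

Combined cut positions (sorted): 1449, 1675, 4126, 6118.
Circular molecule, 4 cuts → 4 fragments:
  1675 − 1449 = 226 bp
  4126 − 1675 = 2451 bp
  6118 − 4126 = 1992 bp
  wrap: 6580 − 6118 + 1449 = 1911 bp
Sorted largest to smallest: 2451, 1992, 1911, 226 bp.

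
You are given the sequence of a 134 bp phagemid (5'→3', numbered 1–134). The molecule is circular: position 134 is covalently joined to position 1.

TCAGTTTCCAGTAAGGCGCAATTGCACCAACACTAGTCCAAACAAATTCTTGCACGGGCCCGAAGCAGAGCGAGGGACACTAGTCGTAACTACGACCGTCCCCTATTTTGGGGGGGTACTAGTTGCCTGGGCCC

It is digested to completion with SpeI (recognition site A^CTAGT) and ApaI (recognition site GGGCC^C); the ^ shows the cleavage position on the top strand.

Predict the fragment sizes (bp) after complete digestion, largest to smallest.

39, 33, 28, 19, 15 bp

SpeI sites (ACTAGT) start at positions 32, 79, 118.
SpeI cuts after the first base of each site, so after positions 32, 79, 118.
ApaI sites (GGGCCC) start at positions 56, 129.
ApaI cuts after base 5 of each site (before the last base), so after positions 60, 133.
Combined cut positions: 32, 60, 79, 118, 133.
Circular molecule, 5 cuts → 5 fragments:
  33–60 → 28 bp
  61–79 → 19 bp
  80–118 → 39 bp
  119–133 → 15 bp
  134–134 then 1–32 → 1 + 32 = 33 bp
Sorted largest to smallest: 39, 33, 28, 19, 15 bp.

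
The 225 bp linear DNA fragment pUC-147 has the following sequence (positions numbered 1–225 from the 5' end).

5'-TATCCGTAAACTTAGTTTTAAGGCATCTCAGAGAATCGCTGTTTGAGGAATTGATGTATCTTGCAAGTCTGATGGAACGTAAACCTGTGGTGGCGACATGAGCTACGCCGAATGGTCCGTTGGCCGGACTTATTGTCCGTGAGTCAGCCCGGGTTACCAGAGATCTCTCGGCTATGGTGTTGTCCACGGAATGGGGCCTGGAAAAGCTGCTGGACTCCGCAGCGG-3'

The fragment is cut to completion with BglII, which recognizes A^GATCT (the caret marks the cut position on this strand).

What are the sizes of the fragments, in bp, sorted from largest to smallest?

The BglII site (AGATCT) starts at position 161.
BglII cuts after the first base of each site, so after position 161.
Linear molecule, 1 cut → 2 fragments:
  1–161 → 161 bp
  162–225 → 64 bp
Sorted largest to smallest: 161, 64 bp.

161, 64 bp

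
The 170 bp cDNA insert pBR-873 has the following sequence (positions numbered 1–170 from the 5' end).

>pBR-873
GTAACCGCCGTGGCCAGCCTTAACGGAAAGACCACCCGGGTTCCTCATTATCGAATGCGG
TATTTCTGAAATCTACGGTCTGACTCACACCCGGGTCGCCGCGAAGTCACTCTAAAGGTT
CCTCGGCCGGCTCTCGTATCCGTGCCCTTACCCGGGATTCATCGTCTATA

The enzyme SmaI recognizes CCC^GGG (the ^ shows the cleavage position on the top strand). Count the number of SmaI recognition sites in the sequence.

CCCGGG occurs starting at positions 35, 90, 151.
SmaI cuts at 3 sites.

3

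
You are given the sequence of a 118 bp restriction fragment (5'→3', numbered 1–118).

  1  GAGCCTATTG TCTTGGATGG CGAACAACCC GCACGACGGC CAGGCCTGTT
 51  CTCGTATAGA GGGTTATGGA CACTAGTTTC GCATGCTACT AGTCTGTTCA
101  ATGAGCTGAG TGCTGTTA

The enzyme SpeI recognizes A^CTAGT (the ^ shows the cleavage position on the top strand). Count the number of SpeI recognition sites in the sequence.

2

ACTAGT occurs starting at positions 72, 88.
SpeI cuts at 2 sites.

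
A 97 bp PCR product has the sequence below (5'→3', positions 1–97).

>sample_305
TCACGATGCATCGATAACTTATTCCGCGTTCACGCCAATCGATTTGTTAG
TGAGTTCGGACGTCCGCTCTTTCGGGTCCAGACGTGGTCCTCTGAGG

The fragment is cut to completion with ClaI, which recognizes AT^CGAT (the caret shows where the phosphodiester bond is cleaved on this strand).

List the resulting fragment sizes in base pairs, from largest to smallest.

ClaI sites (ATCGAT) start at positions 10, 38.
ClaI cuts after base 2 of each site, so after positions 11, 39.
Linear molecule, 2 cuts → 3 fragments:
  1–11 → 11 bp
  12–39 → 28 bp
  40–97 → 58 bp
Sorted largest to smallest: 58, 28, 11 bp.

58, 28, 11 bp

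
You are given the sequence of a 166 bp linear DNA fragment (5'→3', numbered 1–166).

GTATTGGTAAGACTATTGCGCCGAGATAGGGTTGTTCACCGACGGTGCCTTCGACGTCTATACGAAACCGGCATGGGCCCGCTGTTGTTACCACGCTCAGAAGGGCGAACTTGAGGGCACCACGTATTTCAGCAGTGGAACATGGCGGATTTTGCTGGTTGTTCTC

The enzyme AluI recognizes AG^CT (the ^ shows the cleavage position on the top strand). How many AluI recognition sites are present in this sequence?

No occurrence of AGCT is present in the sequence.
AluI does not cut: 0 sites.

0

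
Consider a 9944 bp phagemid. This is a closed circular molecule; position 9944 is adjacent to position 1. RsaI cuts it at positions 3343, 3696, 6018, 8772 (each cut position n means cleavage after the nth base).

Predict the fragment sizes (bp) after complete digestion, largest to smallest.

Circular molecule, 4 cuts → 4 fragments:
  3696 − 3343 = 353 bp
  6018 − 3696 = 2322 bp
  8772 − 6018 = 2754 bp
  wrap: 9944 − 8772 + 3343 = 4515 bp
Sorted largest to smallest: 4515, 2754, 2322, 353 bp.

4515, 2754, 2322, 353 bp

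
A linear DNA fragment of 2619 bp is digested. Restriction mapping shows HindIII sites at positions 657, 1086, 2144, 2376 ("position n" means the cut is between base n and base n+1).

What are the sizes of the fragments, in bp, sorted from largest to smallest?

1058, 657, 429, 243, 232 bp

Linear molecule, 4 cuts → 5 fragments:
  657 − 0 = 657 bp
  1086 − 657 = 429 bp
  2144 − 1086 = 1058 bp
  2376 − 2144 = 232 bp
  2619 − 2376 = 243 bp
Sorted largest to smallest: 1058, 657, 429, 243, 232 bp.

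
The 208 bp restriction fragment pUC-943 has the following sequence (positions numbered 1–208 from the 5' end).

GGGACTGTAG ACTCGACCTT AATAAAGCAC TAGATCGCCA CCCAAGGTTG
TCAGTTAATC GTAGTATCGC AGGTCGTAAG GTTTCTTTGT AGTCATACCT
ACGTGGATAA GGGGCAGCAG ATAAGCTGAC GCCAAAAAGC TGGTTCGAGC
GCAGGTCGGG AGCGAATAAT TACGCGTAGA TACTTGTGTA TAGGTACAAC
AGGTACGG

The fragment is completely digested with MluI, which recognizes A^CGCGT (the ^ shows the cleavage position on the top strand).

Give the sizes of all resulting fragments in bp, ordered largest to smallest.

172, 36 bp

The MluI site (ACGCGT) starts at position 172.
MluI cuts after the first base of each site, so after position 172.
Linear molecule, 1 cut → 2 fragments:
  1–172 → 172 bp
  173–208 → 36 bp
Sorted largest to smallest: 172, 36 bp.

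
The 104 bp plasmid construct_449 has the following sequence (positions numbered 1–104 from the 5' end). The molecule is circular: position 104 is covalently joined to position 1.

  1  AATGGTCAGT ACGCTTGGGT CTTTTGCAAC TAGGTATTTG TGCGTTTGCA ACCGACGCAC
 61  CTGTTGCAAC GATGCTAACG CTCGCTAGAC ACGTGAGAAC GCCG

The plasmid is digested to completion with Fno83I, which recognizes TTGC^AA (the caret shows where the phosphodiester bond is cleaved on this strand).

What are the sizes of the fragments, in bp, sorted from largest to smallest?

Fno83I sites (TTGCAA) start at positions 24, 46, 64.
Fno83I cuts after base 4 of each site, so after positions 27, 49, 67.
Circular molecule, 3 cuts → 3 fragments:
  28–49 → 22 bp
  50–67 → 18 bp
  68–104 then 1–27 → 37 + 27 = 64 bp
Sorted largest to smallest: 64, 22, 18 bp.

64, 22, 18 bp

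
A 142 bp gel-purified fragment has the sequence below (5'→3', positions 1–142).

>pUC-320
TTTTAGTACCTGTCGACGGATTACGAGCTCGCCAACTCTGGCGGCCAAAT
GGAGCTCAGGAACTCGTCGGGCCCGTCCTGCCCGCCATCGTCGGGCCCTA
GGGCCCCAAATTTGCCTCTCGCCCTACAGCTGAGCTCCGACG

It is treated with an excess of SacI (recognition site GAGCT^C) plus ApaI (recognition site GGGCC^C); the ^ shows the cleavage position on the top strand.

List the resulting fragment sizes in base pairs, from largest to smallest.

SacI sites (GAGCTC) start at positions 25, 52, 132.
SacI cuts after base 5 of each site (before the last base), so after positions 29, 56, 136.
ApaI sites (GGGCCC) start at positions 69, 93, 101.
ApaI cuts after base 5 of each site (before the last base), so after positions 73, 97, 105.
Combined cut positions: 29, 56, 73, 97, 105, 136.
Linear molecule, 6 cuts → 7 fragments:
  1–29 → 29 bp
  30–56 → 27 bp
  57–73 → 17 bp
  74–97 → 24 bp
  98–105 → 8 bp
  106–136 → 31 bp
  137–142 → 6 bp
Sorted largest to smallest: 31, 29, 27, 24, 17, 8, 6 bp.

31, 29, 27, 24, 17, 8, 6 bp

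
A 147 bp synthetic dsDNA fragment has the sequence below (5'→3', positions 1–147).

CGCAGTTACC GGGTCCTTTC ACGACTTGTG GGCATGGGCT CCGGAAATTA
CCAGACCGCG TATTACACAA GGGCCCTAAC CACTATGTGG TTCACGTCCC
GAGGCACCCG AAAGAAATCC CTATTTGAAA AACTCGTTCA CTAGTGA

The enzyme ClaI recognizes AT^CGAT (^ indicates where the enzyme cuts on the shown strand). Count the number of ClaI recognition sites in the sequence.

0

No occurrence of ATCGAT is present in the sequence.
ClaI does not cut: 0 sites.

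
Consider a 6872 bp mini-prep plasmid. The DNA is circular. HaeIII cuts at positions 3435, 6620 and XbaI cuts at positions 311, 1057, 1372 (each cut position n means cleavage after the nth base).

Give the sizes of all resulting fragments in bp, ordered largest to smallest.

3185, 2063, 746, 563, 315 bp

Combined cut positions (sorted): 311, 1057, 1372, 3435, 6620.
Circular molecule, 5 cuts → 5 fragments:
  1057 − 311 = 746 bp
  1372 − 1057 = 315 bp
  3435 − 1372 = 2063 bp
  6620 − 3435 = 3185 bp
  wrap: 6872 − 6620 + 311 = 563 bp
Sorted largest to smallest: 3185, 2063, 746, 563, 315 bp.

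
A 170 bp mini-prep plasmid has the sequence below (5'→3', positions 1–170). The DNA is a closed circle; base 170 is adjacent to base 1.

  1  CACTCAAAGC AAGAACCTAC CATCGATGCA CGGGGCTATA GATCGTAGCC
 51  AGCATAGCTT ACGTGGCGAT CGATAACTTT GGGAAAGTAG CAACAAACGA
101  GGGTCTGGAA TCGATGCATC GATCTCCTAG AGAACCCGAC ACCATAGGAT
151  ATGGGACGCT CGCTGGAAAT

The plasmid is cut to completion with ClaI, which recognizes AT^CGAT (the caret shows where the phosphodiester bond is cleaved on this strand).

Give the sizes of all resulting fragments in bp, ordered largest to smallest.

74, 47, 41, 8 bp

ClaI sites (ATCGAT) start at positions 22, 69, 110, 118.
ClaI cuts after base 2 of each site, so after positions 23, 70, 111, 119.
Circular molecule, 4 cuts → 4 fragments:
  24–70 → 47 bp
  71–111 → 41 bp
  112–119 → 8 bp
  120–170 then 1–23 → 51 + 23 = 74 bp
Sorted largest to smallest: 74, 47, 41, 8 bp.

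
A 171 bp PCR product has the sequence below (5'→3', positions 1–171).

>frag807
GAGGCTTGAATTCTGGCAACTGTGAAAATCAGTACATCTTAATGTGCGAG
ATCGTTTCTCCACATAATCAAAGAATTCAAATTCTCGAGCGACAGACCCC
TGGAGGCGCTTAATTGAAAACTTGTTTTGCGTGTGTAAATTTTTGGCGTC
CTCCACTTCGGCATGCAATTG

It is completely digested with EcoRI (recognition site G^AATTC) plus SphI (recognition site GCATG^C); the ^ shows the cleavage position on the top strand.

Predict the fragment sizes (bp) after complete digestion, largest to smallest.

92, 65, 8, 6 bp

EcoRI sites (GAATTC) start at positions 8, 73.
EcoRI cuts after the first base of each site, so after positions 8, 73.
The SphI site (GCATGC) starts at position 161.
SphI cuts after base 5 of each site (before the last base), so after position 165.
Combined cut positions: 8, 73, 165.
Linear molecule, 3 cuts → 4 fragments:
  1–8 → 8 bp
  9–73 → 65 bp
  74–165 → 92 bp
  166–171 → 6 bp
Sorted largest to smallest: 92, 65, 8, 6 bp.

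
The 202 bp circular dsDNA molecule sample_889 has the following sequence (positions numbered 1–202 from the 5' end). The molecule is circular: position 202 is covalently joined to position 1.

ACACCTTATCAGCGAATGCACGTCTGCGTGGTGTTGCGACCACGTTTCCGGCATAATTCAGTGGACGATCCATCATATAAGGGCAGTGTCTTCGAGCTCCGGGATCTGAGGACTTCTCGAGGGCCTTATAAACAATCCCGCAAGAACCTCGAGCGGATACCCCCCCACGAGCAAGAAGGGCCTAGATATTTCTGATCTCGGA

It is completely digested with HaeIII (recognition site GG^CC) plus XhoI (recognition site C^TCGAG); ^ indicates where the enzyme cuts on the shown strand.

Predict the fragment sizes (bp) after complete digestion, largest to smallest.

HaeIII sites (GGCC) start at positions 122, 179.
HaeIII cuts after base 2 of each site, so after positions 123, 180.
XhoI sites (CTCGAG) start at positions 116, 148.
XhoI cuts after the first base of each site, so after positions 116, 148.
Combined cut positions: 116, 123, 148, 180.
Circular molecule, 4 cuts → 4 fragments:
  117–123 → 7 bp
  124–148 → 25 bp
  149–180 → 32 bp
  181–202 then 1–116 → 22 + 116 = 138 bp
Sorted largest to smallest: 138, 32, 25, 7 bp.

138, 32, 25, 7 bp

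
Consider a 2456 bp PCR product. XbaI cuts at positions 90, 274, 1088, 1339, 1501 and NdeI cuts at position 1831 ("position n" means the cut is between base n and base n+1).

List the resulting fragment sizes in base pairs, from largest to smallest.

Combined cut positions (sorted): 90, 274, 1088, 1339, 1501, 1831.
Linear molecule, 6 cuts → 7 fragments:
  90 − 0 = 90 bp
  274 − 90 = 184 bp
  1088 − 274 = 814 bp
  1339 − 1088 = 251 bp
  1501 − 1339 = 162 bp
  1831 − 1501 = 330 bp
  2456 − 1831 = 625 bp
Sorted largest to smallest: 814, 625, 330, 251, 184, 162, 90 bp.

814, 625, 330, 251, 184, 162, 90 bp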